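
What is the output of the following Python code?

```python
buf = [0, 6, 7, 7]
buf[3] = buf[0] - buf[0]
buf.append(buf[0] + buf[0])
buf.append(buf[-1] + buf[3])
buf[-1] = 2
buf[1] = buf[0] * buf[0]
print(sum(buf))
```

buf[3] = buf[0]-buf[0] = 0-0 = 0 → [0, 6, 7, 0]
append buf[0]+buf[0] = 0+0 = 0 → [0, 6, 7, 0, 0]
append buf[-1]+buf[3] = 0+0 = 0 → [0, 6, 7, 0, 0, 0]
buf[-1] = 2 → [0, 6, 7, 0, 0, 2]
buf[1] = buf[0]*buf[0] = 0*0 = 0 → [0, 0, 7, 0, 0, 2]
sum = 9

9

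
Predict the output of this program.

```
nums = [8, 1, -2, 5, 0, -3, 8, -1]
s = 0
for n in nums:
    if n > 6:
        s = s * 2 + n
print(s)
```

24

n=8: >6, s = 0*2+8 = 8
n=1: not >6
n=-2: not >6
n=5: not >6
n=0: not >6
n=-3: not >6
n=8: >6, s = 8*2+8 = 24
n=-1: not >6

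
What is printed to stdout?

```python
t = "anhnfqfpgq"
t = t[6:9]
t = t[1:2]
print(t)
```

slice [6:9] → 'fpg'
slice [1:2] → 'p'

p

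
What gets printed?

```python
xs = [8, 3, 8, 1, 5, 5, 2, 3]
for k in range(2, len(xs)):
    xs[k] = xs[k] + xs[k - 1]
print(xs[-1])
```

27

k=2: xs[2] = 8+3 = 11 → [8, 3, 11, 1, 5, 5, 2, 3]
k=3: xs[3] = 1+11 = 12 → [8, 3, 11, 12, 5, 5, 2, 3]
k=4: xs[4] = 5+12 = 17 → [8, 3, 11, 12, 17, 5, 2, 3]
k=5: xs[5] = 5+17 = 22 → [8, 3, 11, 12, 17, 22, 2, 3]
k=6: xs[6] = 2+22 = 24 → [8, 3, 11, 12, 17, 22, 24, 3]
k=7: xs[7] = 3+24 = 27 → [8, 3, 11, 12, 17, 22, 24, 27]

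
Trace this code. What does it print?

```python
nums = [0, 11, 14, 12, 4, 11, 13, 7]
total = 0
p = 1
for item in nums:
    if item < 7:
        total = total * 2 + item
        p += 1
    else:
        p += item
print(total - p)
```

item=0: <7, total = 0*2+0 = 0; p=2
item=11: not <7; p=13
item=14: not <7; p=27
item=12: not <7; p=39
item=4: <7, total = 0*2+4 = 4; p=40
item=11: not <7; p=51
item=13: not <7; p=64
item=7: not <7; p=71
total-p = 4-71 = -67

-67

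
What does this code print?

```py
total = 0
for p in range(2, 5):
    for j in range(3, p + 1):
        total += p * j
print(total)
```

p=3,j=3: total = 0+9 = 9
p=4,j=3: total = 9+12 = 21
p=4,j=4: total = 21+16 = 37

37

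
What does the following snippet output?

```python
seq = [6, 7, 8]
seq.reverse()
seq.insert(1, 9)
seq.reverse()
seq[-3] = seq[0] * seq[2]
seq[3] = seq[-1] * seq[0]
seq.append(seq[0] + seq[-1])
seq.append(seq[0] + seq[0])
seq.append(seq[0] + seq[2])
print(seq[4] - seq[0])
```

48

reverse → [8, 7, 6]
insert 9 at 1 → [8, 9, 7, 6]
reverse → [6, 7, 9, 8]
seq[-3] = seq[0]*seq[2] = 6*9 = 54 → [6, 54, 9, 8]
seq[3] = seq[-1]*seq[0] = 8*6 = 48 → [6, 54, 9, 48]
append seq[0]+seq[-1] = 6+48 = 54 → [6, 54, 9, 48, 54]
append seq[0]+seq[0] = 6+6 = 12 → [6, 54, 9, 48, 54, 12]
append seq[0]+seq[2] = 6+9 = 15 → [6, 54, 9, 48, 54, 12, 15]
seq[4]-seq[0] = 54-6 = 48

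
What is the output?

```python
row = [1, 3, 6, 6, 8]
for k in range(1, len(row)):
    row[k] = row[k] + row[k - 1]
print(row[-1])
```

k=1: row[1] = 3+1 = 4 → [1, 4, 6, 6, 8]
k=2: row[2] = 6+4 = 10 → [1, 4, 10, 6, 8]
k=3: row[3] = 6+10 = 16 → [1, 4, 10, 16, 8]
k=4: row[4] = 8+16 = 24 → [1, 4, 10, 16, 24]

24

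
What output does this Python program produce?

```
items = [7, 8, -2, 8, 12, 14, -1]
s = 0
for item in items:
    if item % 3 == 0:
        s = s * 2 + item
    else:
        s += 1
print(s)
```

item=7: not %3==0, s = 0+1 = 1
item=8: not %3==0, s = 1+1 = 2
item=-2: not %3==0, s = 2+1 = 3
item=8: not %3==0, s = 3+1 = 4
item=12: %3==0, s = 4*2+12 = 20
item=14: not %3==0, s = 20+1 = 21
item=-1: not %3==0, s = 21+1 = 22

22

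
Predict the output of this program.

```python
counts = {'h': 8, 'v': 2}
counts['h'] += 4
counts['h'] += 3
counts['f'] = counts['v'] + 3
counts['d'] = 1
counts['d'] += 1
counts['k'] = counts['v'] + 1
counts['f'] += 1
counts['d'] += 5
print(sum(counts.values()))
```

counts['h'] = 8+4 = 12 → {'h': 12, 'v': 2}
counts['h'] = 12+3 = 15 → {'h': 15, 'v': 2}
counts['f'] = counts['v']+3 = 5 → {'h': 15, 'v': 2, 'f': 5}
counts['d'] = 1 → {'h': 15, 'v': 2, 'f': 5, 'd': 1}
counts['d'] = 1+1 = 2 → {'h': 15, 'v': 2, 'f': 5, 'd': 2}
counts['k'] = counts['v']+1 = 3 → {'h': 15, 'v': 2, 'f': 5, 'd': 2, 'k': 3}
counts['f'] = 5+1 = 6 → {'h': 15, 'v': 2, 'f': 6, 'd': 2, 'k': 3}
counts['d'] = 2+5 = 7 → {'h': 15, 'v': 2, 'f': 6, 'd': 7, 'k': 3}
sum of values = 33

33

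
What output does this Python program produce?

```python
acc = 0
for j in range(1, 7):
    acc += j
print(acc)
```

j=1: acc = 0+1 = 1
j=2: acc = 1+2 = 3
j=3: acc = 3+3 = 6
j=4: acc = 6+4 = 10
j=5: acc = 10+5 = 15
j=6: acc = 15+6 = 21

21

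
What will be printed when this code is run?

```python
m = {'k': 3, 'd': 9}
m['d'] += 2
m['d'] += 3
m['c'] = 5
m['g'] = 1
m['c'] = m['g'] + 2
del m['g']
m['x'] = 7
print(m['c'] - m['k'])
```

m['d'] = 9+2 = 11 → {'k': 3, 'd': 11}
m['d'] = 11+3 = 14 → {'k': 3, 'd': 14}
m['c'] = 5 → {'k': 3, 'd': 14, 'c': 5}
m['g'] = 1 → {'k': 3, 'd': 14, 'c': 5, 'g': 1}
m['c'] = m['g']+2 = 3 → {'k': 3, 'd': 14, 'c': 3, 'g': 1}
del 'g' → {'k': 3, 'd': 14, 'c': 3}
m['x'] = 7 → {'k': 3, 'd': 14, 'c': 3, 'x': 7}
m['c']-m['k'] = 3-3 = 0

0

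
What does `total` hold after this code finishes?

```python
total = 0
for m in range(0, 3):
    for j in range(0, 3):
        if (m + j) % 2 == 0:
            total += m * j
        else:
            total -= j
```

1

m=0,j=0: even sum, total = 0+0 = 0
m=0,j=1: odd sum, total = 0-1 = -1
m=0,j=2: even sum, total = (-1)+0 = -1
m=1,j=0: odd sum, total = (-1)-0 = -1
m=1,j=1: even sum, total = (-1)+1 = 0
m=1,j=2: odd sum, total = 0-2 = -2
m=2,j=0: even sum, total = (-2)+0 = -2
m=2,j=1: odd sum, total = (-2)-1 = -3
m=2,j=2: even sum, total = (-3)+4 = 1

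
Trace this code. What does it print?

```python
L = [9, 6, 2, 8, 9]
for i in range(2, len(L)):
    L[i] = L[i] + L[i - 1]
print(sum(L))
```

i=2: L[2] = 2+6 = 8 → [9, 6, 8, 8, 9]
i=3: L[3] = 8+8 = 16 → [9, 6, 8, 16, 9]
i=4: L[4] = 9+16 = 25 → [9, 6, 8, 16, 25]
sum = 64

64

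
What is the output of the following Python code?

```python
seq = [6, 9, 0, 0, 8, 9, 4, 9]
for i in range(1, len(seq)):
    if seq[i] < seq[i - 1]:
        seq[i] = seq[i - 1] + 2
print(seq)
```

i=1: 9>=6, unchanged → [6, 9, 0, 0, 8, 9, 4, 9]
i=2: 0<9, seq[2] = 9+2 = 11 → [6, 9, 11, 0, 8, 9, 4, 9]
i=3: 0<11, seq[3] = 11+2 = 13 → [6, 9, 11, 13, 8, 9, 4, 9]
i=4: 8<13, seq[4] = 13+2 = 15 → [6, 9, 11, 13, 15, 9, 4, 9]
i=5: 9<15, seq[5] = 15+2 = 17 → [6, 9, 11, 13, 15, 17, 4, 9]
i=6: 4<17, seq[6] = 17+2 = 19 → [6, 9, 11, 13, 15, 17, 19, 9]
i=7: 9<19, seq[7] = 19+2 = 21 → [6, 9, 11, 13, 15, 17, 19, 21]

[6, 9, 11, 13, 15, 17, 19, 21]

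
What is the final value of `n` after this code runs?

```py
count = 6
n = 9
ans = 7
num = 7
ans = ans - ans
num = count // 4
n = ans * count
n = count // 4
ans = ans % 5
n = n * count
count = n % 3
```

ans = 7-7 = 0
num = 6//4 = 1
n = 0*6 = 0
n = 6//4 = 1
ans = 0%5 = 0
n = 1*6 = 6
count = 6%3 = 0

6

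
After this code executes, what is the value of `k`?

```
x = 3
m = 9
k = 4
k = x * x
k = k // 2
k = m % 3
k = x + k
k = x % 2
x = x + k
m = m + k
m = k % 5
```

k = 3*3 = 9
k = 9//2 = 4
k = 9%3 = 0
k = 3+0 = 3
k = 3%2 = 1
x = 3+1 = 4
m = 9+1 = 10
m = 1%5 = 1

1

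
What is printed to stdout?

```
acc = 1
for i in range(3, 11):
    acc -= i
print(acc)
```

-51

i=3: acc = 1-3 = -2
i=4: acc = (-2)-4 = -6
i=5: acc = (-6)-5 = -11
i=6: acc = (-11)-6 = -17
i=7: acc = (-17)-7 = -24
i=8: acc = (-24)-8 = -32
i=9: acc = (-32)-9 = -41
i=10: acc = (-41)-10 = -51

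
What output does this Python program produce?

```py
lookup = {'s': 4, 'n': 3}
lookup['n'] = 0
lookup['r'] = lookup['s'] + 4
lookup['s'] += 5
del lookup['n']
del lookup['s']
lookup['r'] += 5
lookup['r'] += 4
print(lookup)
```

{'r': 17}

lookup['n'] = 0 → {'s': 4, 'n': 0}
lookup['r'] = lookup['s']+4 = 8 → {'s': 4, 'n': 0, 'r': 8}
lookup['s'] = 4+5 = 9 → {'s': 9, 'n': 0, 'r': 8}
del 'n' → {'s': 9, 'r': 8}
del 's' → {'r': 8}
lookup['r'] = 8+5 = 13 → {'r': 13}
lookup['r'] = 13+4 = 17 → {'r': 17}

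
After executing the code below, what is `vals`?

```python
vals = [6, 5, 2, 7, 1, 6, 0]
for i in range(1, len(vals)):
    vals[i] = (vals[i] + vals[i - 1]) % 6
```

i=1: vals[1] = (5+6)%6 = 5 → [6, 5, 2, 7, 1, 6, 0]
i=2: vals[2] = (2+5)%6 = 1 → [6, 5, 1, 7, 1, 6, 0]
i=3: vals[3] = (7+1)%6 = 2 → [6, 5, 1, 2, 1, 6, 0]
i=4: vals[4] = (1+2)%6 = 3 → [6, 5, 1, 2, 3, 6, 0]
i=5: vals[5] = (6+3)%6 = 3 → [6, 5, 1, 2, 3, 3, 0]
i=6: vals[6] = (0+3)%6 = 3 → [6, 5, 1, 2, 3, 3, 3]

[6, 5, 1, 2, 3, 3, 3]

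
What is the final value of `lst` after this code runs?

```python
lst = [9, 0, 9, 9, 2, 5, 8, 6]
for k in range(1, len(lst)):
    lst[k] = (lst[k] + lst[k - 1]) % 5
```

[9, 4, 3, 2, 4, 4, 2, 3]

k=1: lst[1] = (0+9)%5 = 4 → [9, 4, 9, 9, 2, 5, 8, 6]
k=2: lst[2] = (9+4)%5 = 3 → [9, 4, 3, 9, 2, 5, 8, 6]
k=3: lst[3] = (9+3)%5 = 2 → [9, 4, 3, 2, 2, 5, 8, 6]
k=4: lst[4] = (2+2)%5 = 4 → [9, 4, 3, 2, 4, 5, 8, 6]
k=5: lst[5] = (5+4)%5 = 4 → [9, 4, 3, 2, 4, 4, 8, 6]
k=6: lst[6] = (8+4)%5 = 2 → [9, 4, 3, 2, 4, 4, 2, 6]
k=7: lst[7] = (6+2)%5 = 3 → [9, 4, 3, 2, 4, 4, 2, 3]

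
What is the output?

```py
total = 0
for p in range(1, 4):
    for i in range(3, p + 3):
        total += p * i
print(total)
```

p=1,i=3: total = 0+3 = 3
p=2,i=3: total = 3+6 = 9
p=2,i=4: total = 9+8 = 17
p=3,i=3: total = 17+9 = 26
p=3,i=4: total = 26+12 = 38
p=3,i=5: total = 38+15 = 53

53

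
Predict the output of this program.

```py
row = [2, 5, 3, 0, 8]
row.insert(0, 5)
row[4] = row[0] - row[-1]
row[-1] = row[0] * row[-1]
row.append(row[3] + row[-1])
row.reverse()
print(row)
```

insert 5 at 0 → [5, 2, 5, 3, 0, 8]
row[4] = row[0]-row[-1] = 5-8 = -3 → [5, 2, 5, 3, -3, 8]
row[-1] = row[0]*row[-1] = 5*8 = 40 → [5, 2, 5, 3, -3, 40]
append row[3]+row[-1] = 3+40 = 43 → [5, 2, 5, 3, -3, 40, 43]
reverse → [43, 40, -3, 3, 5, 2, 5]

[43, 40, -3, 3, 5, 2, 5]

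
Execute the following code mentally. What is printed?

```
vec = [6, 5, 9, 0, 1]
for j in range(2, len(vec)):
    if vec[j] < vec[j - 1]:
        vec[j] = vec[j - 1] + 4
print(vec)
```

[6, 5, 9, 13, 17]

j=2: 9>=5, unchanged → [6, 5, 9, 0, 1]
j=3: 0<9, vec[3] = 9+4 = 13 → [6, 5, 9, 13, 1]
j=4: 1<13, vec[4] = 13+4 = 17 → [6, 5, 9, 13, 17]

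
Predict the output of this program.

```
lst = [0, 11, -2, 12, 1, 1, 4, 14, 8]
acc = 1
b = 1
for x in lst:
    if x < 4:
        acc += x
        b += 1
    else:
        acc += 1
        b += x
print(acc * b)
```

x=0: <4, acc = 1+0 = 1; b=2
x=11: not <4, acc = 1+1 = 2; b=13
x=-2: <4, acc = 2+(-2) = 0; b=14
x=12: not <4, acc = 0+1 = 1; b=26
x=1: <4, acc = 1+1 = 2; b=27
x=1: <4, acc = 2+1 = 3; b=28
x=4: not <4, acc = 3+1 = 4; b=32
x=14: not <4, acc = 4+1 = 5; b=46
x=8: not <4, acc = 5+1 = 6; b=54
acc*b = 6*54 = 324

324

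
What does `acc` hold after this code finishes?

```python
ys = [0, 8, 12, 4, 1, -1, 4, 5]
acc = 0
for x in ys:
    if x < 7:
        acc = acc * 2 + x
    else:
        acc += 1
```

x=0: <7, acc = 0*2+0 = 0
x=8: not <7, acc = 0+1 = 1
x=12: not <7, acc = 1+1 = 2
x=4: <7, acc = 2*2+4 = 8
x=1: <7, acc = 8*2+1 = 17
x=-1: <7, acc = 17*2+(-1) = 33
x=4: <7, acc = 33*2+4 = 70
x=5: <7, acc = 70*2+5 = 145

145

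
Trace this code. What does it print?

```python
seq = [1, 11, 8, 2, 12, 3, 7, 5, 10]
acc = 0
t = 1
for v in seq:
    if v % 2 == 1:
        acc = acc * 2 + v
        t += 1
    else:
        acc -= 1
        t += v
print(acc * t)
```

v=1: odd, acc = 0*2+1 = 1; t=2
v=11: odd, acc = 1*2+11 = 13; t=3
v=8: not odd, acc = 13-1 = 12; t=11
v=2: not odd, acc = 12-1 = 11; t=13
v=12: not odd, acc = 11-1 = 10; t=25
v=3: odd, acc = 10*2+3 = 23; t=26
v=7: odd, acc = 23*2+7 = 53; t=27
v=5: odd, acc = 53*2+5 = 111; t=28
v=10: not odd, acc = 111-1 = 110; t=38
acc*t = 110*38 = 4180

4180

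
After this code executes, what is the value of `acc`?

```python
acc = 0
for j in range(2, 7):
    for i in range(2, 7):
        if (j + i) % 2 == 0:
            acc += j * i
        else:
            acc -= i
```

j=2,i=2: even sum, acc = 0+4 = 4
j=2,i=3: odd sum, acc = 4-3 = 1
j=2,i=4: even sum, acc = 1+8 = 9
j=2,i=5: odd sum, acc = 9-5 = 4
j=2,i=6: even sum, acc = 4+12 = 16
j=3,i=2: odd sum, acc = 16-2 = 14
j=3,i=3: even sum, acc = 14+9 = 23
j=3,i=4: odd sum, acc = 23-4 = 19
j=3,i=5: even sum, acc = 19+15 = 34
j=3,i=6: odd sum, acc = 34-6 = 28
j=4,i=2: even sum, acc = 28+8 = 36
j=4,i=3: odd sum, acc = 36-3 = 33
j=4,i=4: even sum, acc = 33+16 = 49
j=4,i=5: odd sum, acc = 49-5 = 44
j=4,i=6: even sum, acc = 44+24 = 68
j=5,i=2: odd sum, acc = 68-2 = 66
j=5,i=3: even sum, acc = 66+15 = 81
j=5,i=4: odd sum, acc = 81-4 = 77
j=5,i=5: even sum, acc = 77+25 = 102
j=5,i=6: odd sum, acc = 102-6 = 96
j=6,i=2: even sum, acc = 96+12 = 108
j=6,i=3: odd sum, acc = 108-3 = 105
j=6,i=4: even sum, acc = 105+24 = 129
j=6,i=5: odd sum, acc = 129-5 = 124
j=6,i=6: even sum, acc = 124+36 = 160

160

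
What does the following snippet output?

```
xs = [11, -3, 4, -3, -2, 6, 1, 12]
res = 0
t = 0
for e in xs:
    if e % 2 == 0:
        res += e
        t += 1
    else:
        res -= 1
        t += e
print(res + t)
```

e=11: not even, res = 0-1 = -1; t=11
e=-3: not even, res = (-1)-1 = -2; t=8
e=4: even, res = (-2)+4 = 2; t=9
e=-3: not even, res = 2-1 = 1; t=6
e=-2: even, res = 1+(-2) = -1; t=7
e=6: even, res = (-1)+6 = 5; t=8
e=1: not even, res = 5-1 = 4; t=9
e=12: even, res = 4+12 = 16; t=10
res+t = 16+10 = 26

26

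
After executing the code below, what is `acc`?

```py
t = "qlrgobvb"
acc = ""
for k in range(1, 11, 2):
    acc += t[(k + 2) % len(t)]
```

'gbblg'

k=1: add t[3]='g' → 'g'
k=3: add t[5]='b' → 'gb'
k=5: add t[7]='b' → 'gbb'
k=7: add t[1]='l' → 'gbbl'
k=9: add t[3]='g' → 'gbblg'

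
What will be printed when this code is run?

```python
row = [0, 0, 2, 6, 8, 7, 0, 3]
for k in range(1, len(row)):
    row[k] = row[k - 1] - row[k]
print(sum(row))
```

k=1: row[1] = 0-0 = 0 → [0, 0, 2, 6, 8, 7, 0, 3]
k=2: row[2] = 0-2 = -2 → [0, 0, -2, 6, 8, 7, 0, 3]
k=3: row[3] = (-2)-6 = -8 → [0, 0, -2, -8, 8, 7, 0, 3]
k=4: row[4] = (-8)-8 = -16 → [0, 0, -2, -8, -16, 7, 0, 3]
k=5: row[5] = (-16)-7 = -23 → [0, 0, -2, -8, -16, -23, 0, 3]
k=6: row[6] = (-23)-0 = -23 → [0, 0, -2, -8, -16, -23, -23, 3]
k=7: row[7] = (-23)-3 = -26 → [0, 0, -2, -8, -16, -23, -23, -26]
sum = -98

-98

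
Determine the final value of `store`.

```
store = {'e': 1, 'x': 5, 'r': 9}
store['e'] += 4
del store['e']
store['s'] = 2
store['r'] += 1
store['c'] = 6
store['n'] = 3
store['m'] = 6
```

store['e'] = 1+4 = 5 → {'e': 5, 'x': 5, 'r': 9}
del 'e' → {'x': 5, 'r': 9}
store['s'] = 2 → {'x': 5, 'r': 9, 's': 2}
store['r'] = 9+1 = 10 → {'x': 5, 'r': 10, 's': 2}
store['c'] = 6 → {'x': 5, 'r': 10, 's': 2, 'c': 6}
store['n'] = 3 → {'x': 5, 'r': 10, 's': 2, 'c': 6, 'n': 3}
store['m'] = 6 → {'x': 5, 'r': 10, 's': 2, 'c': 6, 'n': 3, 'm': 6}

{'x': 5, 'r': 10, 's': 2, 'c': 6, 'n': 3, 'm': 6}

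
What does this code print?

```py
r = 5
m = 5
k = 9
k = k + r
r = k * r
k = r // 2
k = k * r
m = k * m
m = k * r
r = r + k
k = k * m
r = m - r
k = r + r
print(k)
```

k = 9+5 = 14
r = 14*5 = 70
k = 70//2 = 35
k = 35*70 = 2450
m = 2450*5 = 12250
m = 2450*70 = 171500
r = 70+2450 = 2520
k = 2450*171500 = 420175000
r = 171500-2520 = 168980
k = 168980+168980 = 337960

337960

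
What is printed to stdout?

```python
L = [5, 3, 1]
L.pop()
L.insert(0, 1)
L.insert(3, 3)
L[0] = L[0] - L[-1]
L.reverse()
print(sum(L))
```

pop() removes 1 → [5, 3]
insert 1 at 0 → [1, 5, 3]
insert 3 at 3 → [1, 5, 3, 3]
L[0] = L[0]-L[-1] = 1-3 = -2 → [-2, 5, 3, 3]
reverse → [3, 3, 5, -2]
sum = 9

9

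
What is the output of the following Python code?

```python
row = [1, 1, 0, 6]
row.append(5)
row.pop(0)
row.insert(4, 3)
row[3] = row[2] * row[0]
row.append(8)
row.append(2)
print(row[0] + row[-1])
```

3

append 5 → [1, 1, 0, 6, 5]
pop(0) removes 1 → [1, 0, 6, 5]
insert 3 at 4 → [1, 0, 6, 5, 3]
row[3] = row[2]*row[0] = 6*1 = 6 → [1, 0, 6, 6, 3]
append 8 → [1, 0, 6, 6, 3, 8]
append 2 → [1, 0, 6, 6, 3, 8, 2]
row[0]+row[-1] = 1+2 = 3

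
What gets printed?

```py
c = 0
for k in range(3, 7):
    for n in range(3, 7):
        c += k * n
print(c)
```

324

k=3,n=3: c = 0+9 = 9
k=3,n=4: c = 9+12 = 21
k=3,n=5: c = 21+15 = 36
k=3,n=6: c = 36+18 = 54
k=4,n=3: c = 54+12 = 66
k=4,n=4: c = 66+16 = 82
k=4,n=5: c = 82+20 = 102
k=4,n=6: c = 102+24 = 126
k=5,n=3: c = 126+15 = 141
k=5,n=4: c = 141+20 = 161
k=5,n=5: c = 161+25 = 186
k=5,n=6: c = 186+30 = 216
k=6,n=3: c = 216+18 = 234
k=6,n=4: c = 234+24 = 258
k=6,n=5: c = 258+30 = 288
k=6,n=6: c = 288+36 = 324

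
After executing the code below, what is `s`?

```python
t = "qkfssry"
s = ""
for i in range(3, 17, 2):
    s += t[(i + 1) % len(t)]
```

'syksrqf'

i=3: add t[4]='s' → 's'
i=5: add t[6]='y' → 'sy'
i=7: add t[1]='k' → 'syk'
i=9: add t[3]='s' → 'syks'
i=11: add t[5]='r' → 'syksr'
i=13: add t[0]='q' → 'syksrq'
i=15: add t[2]='f' → 'syksrqf'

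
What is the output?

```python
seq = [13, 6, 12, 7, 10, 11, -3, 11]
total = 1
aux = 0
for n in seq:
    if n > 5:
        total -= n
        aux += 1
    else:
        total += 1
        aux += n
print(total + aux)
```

n=13: >5, total = 1-13 = -12; aux=1
n=6: >5, total = (-12)-6 = -18; aux=2
n=12: >5, total = (-18)-12 = -30; aux=3
n=7: >5, total = (-30)-7 = -37; aux=4
n=10: >5, total = (-37)-10 = -47; aux=5
n=11: >5, total = (-47)-11 = -58; aux=6
n=-3: not >5, total = (-58)+1 = -57; aux=3
n=11: >5, total = (-57)-11 = -68; aux=4
total+aux = (-68)+4 = -64

-64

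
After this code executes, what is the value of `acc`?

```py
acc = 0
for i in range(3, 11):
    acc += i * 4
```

i=3: acc = 0+3*4 = 12
i=4: acc = 12+4*4 = 28
i=5: acc = 28+5*4 = 48
i=6: acc = 48+6*4 = 72
i=7: acc = 72+7*4 = 100
i=8: acc = 100+8*4 = 132
i=9: acc = 132+9*4 = 168
i=10: acc = 168+10*4 = 208

208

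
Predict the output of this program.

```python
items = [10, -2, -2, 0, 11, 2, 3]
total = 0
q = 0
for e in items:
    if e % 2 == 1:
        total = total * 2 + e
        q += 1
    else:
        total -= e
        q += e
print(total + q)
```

7

e=10: not odd, total = 0-10 = -10; q=10
e=-2: not odd, total = (-10)-(-2) = -8; q=8
e=-2: not odd, total = (-8)-(-2) = -6; q=6
e=0: not odd, total = (-6)-0 = -6; q=6
e=11: odd, total = (-6)*2+11 = -1; q=7
e=2: not odd, total = (-1)-2 = -3; q=9
e=3: odd, total = (-3)*2+3 = -3; q=10
total+q = (-3)+10 = 7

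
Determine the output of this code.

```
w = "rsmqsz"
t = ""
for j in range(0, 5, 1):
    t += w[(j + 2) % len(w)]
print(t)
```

j=0: add w[2]='m' → 'm'
j=1: add w[3]='q' → 'mq'
j=2: add w[4]='s' → 'mqs'
j=3: add w[5]='z' → 'mqsz'
j=4: add w[0]='r' → 'mqszr'

mqszr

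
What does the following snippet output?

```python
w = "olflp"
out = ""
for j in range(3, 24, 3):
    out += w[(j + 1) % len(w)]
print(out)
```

pfollpf

j=3: add w[4]='p' → 'p'
j=6: add w[2]='f' → 'pf'
j=9: add w[0]='o' → 'pfo'
j=12: add w[3]='l' → 'pfol'
j=15: add w[1]='l' → 'pfoll'
j=18: add w[4]='p' → 'pfollp'
j=21: add w[2]='f' → 'pfollpf'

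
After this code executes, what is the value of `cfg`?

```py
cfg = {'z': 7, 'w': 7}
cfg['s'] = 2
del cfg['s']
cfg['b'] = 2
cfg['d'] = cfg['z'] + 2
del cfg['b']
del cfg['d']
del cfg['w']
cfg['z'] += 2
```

cfg['s'] = 2 → {'z': 7, 'w': 7, 's': 2}
del 's' → {'z': 7, 'w': 7}
cfg['b'] = 2 → {'z': 7, 'w': 7, 'b': 2}
cfg['d'] = cfg['z']+2 = 9 → {'z': 7, 'w': 7, 'b': 2, 'd': 9}
del 'b' → {'z': 7, 'w': 7, 'd': 9}
del 'd' → {'z': 7, 'w': 7}
del 'w' → {'z': 7}
cfg['z'] = 7+2 = 9 → {'z': 9}

{'z': 9}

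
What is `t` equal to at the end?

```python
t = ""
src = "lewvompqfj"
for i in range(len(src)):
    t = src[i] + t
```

i=0: prepend 'l' → 'l'
i=1: prepend 'e' → 'el'
i=2: prepend 'w' → 'wel'
i=3: prepend 'v' → 'vwel'
i=4: prepend 'o' → 'ovwel'
i=5: prepend 'm' → 'movwel'
i=6: prepend 'p' → 'pmovwel'
i=7: prepend 'q' → 'qpmovwel'
i=8: prepend 'f' → 'fqpmovwel'
i=9: prepend 'j' → 'jfqpmovwel'

'jfqpmovwel'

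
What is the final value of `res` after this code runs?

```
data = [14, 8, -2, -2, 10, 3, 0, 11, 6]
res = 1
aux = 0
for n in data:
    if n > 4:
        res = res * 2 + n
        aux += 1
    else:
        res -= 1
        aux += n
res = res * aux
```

n=14: >4, res = 1*2+14 = 16; aux=1
n=8: >4, res = 16*2+8 = 40; aux=2
n=-2: not >4, res = 40-1 = 39; aux=0
n=-2: not >4, res = 39-1 = 38; aux=-2
n=10: >4, res = 38*2+10 = 86; aux=-1
n=3: not >4, res = 86-1 = 85; aux=2
n=0: not >4, res = 85-1 = 84; aux=2
n=11: >4, res = 84*2+11 = 179; aux=3
n=6: >4, res = 179*2+6 = 364; aux=4
res*aux = 364*4 = 1456

1456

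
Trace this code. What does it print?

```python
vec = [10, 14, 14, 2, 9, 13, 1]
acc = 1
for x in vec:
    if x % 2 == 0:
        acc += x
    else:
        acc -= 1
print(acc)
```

38

x=10: even, acc = 1+10 = 11
x=14: even, acc = 11+14 = 25
x=14: even, acc = 25+14 = 39
x=2: even, acc = 39+2 = 41
x=9: not even, acc = 41-1 = 40
x=13: not even, acc = 40-1 = 39
x=1: not even, acc = 39-1 = 38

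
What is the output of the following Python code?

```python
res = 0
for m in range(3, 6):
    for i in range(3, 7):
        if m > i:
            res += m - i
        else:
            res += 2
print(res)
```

m=3,i=3: not 3>3, res = 0+2 = 2
m=3,i=4: not 3>4, res = 2+2 = 4
m=3,i=5: not 3>5, res = 4+2 = 6
m=3,i=6: not 3>6, res = 6+2 = 8
m=4,i=3: 4>3, res = 8+1 = 9
m=4,i=4: not 4>4, res = 9+2 = 11
m=4,i=5: not 4>5, res = 11+2 = 13
m=4,i=6: not 4>6, res = 13+2 = 15
m=5,i=3: 5>3, res = 15+2 = 17
m=5,i=4: 5>4, res = 17+1 = 18
m=5,i=5: not 5>5, res = 18+2 = 20
m=5,i=6: not 5>6, res = 20+2 = 22

22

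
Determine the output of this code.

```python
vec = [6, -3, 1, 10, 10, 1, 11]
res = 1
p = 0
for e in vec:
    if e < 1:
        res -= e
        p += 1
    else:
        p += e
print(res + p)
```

44

e=6: not <1; p=6
e=-3: <1, res = 1-(-3) = 4; p=7
e=1: not <1; p=8
e=10: not <1; p=18
e=10: not <1; p=28
e=1: not <1; p=29
e=11: not <1; p=40
res+p = 4+40 = 44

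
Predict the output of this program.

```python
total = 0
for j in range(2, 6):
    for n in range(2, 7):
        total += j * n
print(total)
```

j=2,n=2: total = 0+4 = 4
j=2,n=3: total = 4+6 = 10
j=2,n=4: total = 10+8 = 18
j=2,n=5: total = 18+10 = 28
j=2,n=6: total = 28+12 = 40
j=3,n=2: total = 40+6 = 46
j=3,n=3: total = 46+9 = 55
j=3,n=4: total = 55+12 = 67
j=3,n=5: total = 67+15 = 82
j=3,n=6: total = 82+18 = 100
j=4,n=2: total = 100+8 = 108
j=4,n=3: total = 108+12 = 120
j=4,n=4: total = 120+16 = 136
j=4,n=5: total = 136+20 = 156
j=4,n=6: total = 156+24 = 180
j=5,n=2: total = 180+10 = 190
j=5,n=3: total = 190+15 = 205
j=5,n=4: total = 205+20 = 225
j=5,n=5: total = 225+25 = 250
j=5,n=6: total = 250+30 = 280

280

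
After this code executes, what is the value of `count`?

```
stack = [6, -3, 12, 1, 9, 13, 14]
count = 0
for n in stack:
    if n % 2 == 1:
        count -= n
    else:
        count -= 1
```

-23

n=6: not odd, count = 0-1 = -1
n=-3: odd, count = (-1)-(-3) = 2
n=12: not odd, count = 2-1 = 1
n=1: odd, count = 1-1 = 0
n=9: odd, count = 0-9 = -9
n=13: odd, count = (-9)-13 = -22
n=14: not odd, count = (-22)-1 = -23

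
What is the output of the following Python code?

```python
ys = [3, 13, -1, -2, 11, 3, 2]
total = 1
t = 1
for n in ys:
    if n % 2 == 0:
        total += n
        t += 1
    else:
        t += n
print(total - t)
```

n=3: not even; t=4
n=13: not even; t=17
n=-1: not even; t=16
n=-2: even, total = 1+(-2) = -1; t=17
n=11: not even; t=28
n=3: not even; t=31
n=2: even, total = (-1)+2 = 1; t=32
total-t = 1-32 = -31

-31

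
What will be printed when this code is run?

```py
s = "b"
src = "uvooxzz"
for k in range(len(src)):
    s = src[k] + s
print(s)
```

zzxoovub

k=0: prepend 'u' → 'ub'
k=1: prepend 'v' → 'vub'
k=2: prepend 'o' → 'ovub'
k=3: prepend 'o' → 'oovub'
k=4: prepend 'x' → 'xoovub'
k=5: prepend 'z' → 'zxoovub'
k=6: prepend 'z' → 'zzxoovub'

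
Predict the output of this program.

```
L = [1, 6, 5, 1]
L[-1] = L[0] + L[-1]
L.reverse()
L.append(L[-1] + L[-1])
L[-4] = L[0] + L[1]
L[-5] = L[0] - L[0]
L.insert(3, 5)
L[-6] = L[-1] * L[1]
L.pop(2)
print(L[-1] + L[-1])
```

4

L[-1] = L[0]+L[-1] = 1+1 = 2 → [1, 6, 5, 2]
reverse → [2, 5, 6, 1]
append L[-1]+L[-1] = 1+1 = 2 → [2, 5, 6, 1, 2]
L[-4] = L[0]+L[1] = 2+5 = 7 → [2, 7, 6, 1, 2]
L[-5] = L[0]-L[0] = 2-2 = 0 → [0, 7, 6, 1, 2]
insert 5 at 3 → [0, 7, 6, 5, 1, 2]
L[-6] = L[-1]*L[1] = 2*7 = 14 → [14, 7, 6, 5, 1, 2]
pop(2) removes 6 → [14, 7, 5, 1, 2]
L[-1]+L[-1] = 2+2 = 4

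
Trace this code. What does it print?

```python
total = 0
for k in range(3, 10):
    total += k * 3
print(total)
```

126

k=3: total = 0+3*3 = 9
k=4: total = 9+4*3 = 21
k=5: total = 21+5*3 = 36
k=6: total = 36+6*3 = 54
k=7: total = 54+7*3 = 75
k=8: total = 75+8*3 = 99
k=9: total = 99+9*3 = 126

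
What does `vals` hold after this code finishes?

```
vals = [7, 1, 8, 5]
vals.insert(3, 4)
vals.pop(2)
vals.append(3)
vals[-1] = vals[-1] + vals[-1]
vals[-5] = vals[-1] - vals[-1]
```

[0, 1, 4, 5, 6]

insert 4 at 3 → [7, 1, 8, 4, 5]
pop(2) removes 8 → [7, 1, 4, 5]
append 3 → [7, 1, 4, 5, 3]
vals[-1] = vals[-1]+vals[-1] = 3+3 = 6 → [7, 1, 4, 5, 6]
vals[-5] = vals[-1]-vals[-1] = 6-6 = 0 → [0, 1, 4, 5, 6]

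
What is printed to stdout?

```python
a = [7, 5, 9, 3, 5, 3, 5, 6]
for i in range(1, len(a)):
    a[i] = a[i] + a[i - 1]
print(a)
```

i=1: a[1] = 5+7 = 12 → [7, 12, 9, 3, 5, 3, 5, 6]
i=2: a[2] = 9+12 = 21 → [7, 12, 21, 3, 5, 3, 5, 6]
i=3: a[3] = 3+21 = 24 → [7, 12, 21, 24, 5, 3, 5, 6]
i=4: a[4] = 5+24 = 29 → [7, 12, 21, 24, 29, 3, 5, 6]
i=5: a[5] = 3+29 = 32 → [7, 12, 21, 24, 29, 32, 5, 6]
i=6: a[6] = 5+32 = 37 → [7, 12, 21, 24, 29, 32, 37, 6]
i=7: a[7] = 6+37 = 43 → [7, 12, 21, 24, 29, 32, 37, 43]

[7, 12, 21, 24, 29, 32, 37, 43]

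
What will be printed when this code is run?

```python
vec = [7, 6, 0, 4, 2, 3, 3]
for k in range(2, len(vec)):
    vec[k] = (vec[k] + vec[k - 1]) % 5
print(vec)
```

[7, 6, 1, 0, 2, 0, 3]

k=2: vec[2] = (0+6)%5 = 1 → [7, 6, 1, 4, 2, 3, 3]
k=3: vec[3] = (4+1)%5 = 0 → [7, 6, 1, 0, 2, 3, 3]
k=4: vec[4] = (2+0)%5 = 2 → [7, 6, 1, 0, 2, 3, 3]
k=5: vec[5] = (3+2)%5 = 0 → [7, 6, 1, 0, 2, 0, 3]
k=6: vec[6] = (3+0)%5 = 3 → [7, 6, 1, 0, 2, 0, 3]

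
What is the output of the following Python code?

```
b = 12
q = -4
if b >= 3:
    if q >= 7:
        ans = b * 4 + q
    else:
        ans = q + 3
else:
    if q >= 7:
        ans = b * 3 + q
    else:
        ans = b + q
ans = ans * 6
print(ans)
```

-6

b=12, q=-4
b >= 3 is True; q >= 7 is False
→ ans = q + 3 = -1
ans = (-1)*6 = -6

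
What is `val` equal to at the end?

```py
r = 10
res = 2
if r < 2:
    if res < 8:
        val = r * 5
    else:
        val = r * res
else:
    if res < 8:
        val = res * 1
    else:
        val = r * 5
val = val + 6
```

r=10, res=2
r < 2 is False; res < 8 is True
→ val = res * 1 = 2
val = 2+6 = 8

8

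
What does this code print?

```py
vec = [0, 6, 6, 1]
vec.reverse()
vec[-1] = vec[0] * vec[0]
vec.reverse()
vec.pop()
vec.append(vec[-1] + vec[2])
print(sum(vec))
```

reverse → [1, 6, 6, 0]
vec[-1] = vec[0]*vec[0] = 1*1 = 1 → [1, 6, 6, 1]
reverse → [1, 6, 6, 1]
pop() removes 1 → [1, 6, 6]
append vec[-1]+vec[2] = 6+6 = 12 → [1, 6, 6, 12]
sum = 25

25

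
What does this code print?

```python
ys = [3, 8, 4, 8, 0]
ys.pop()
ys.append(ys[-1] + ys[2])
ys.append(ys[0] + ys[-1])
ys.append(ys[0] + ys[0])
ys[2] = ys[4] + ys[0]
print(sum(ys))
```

pop() removes 0 → [3, 8, 4, 8]
append ys[-1]+ys[2] = 8+4 = 12 → [3, 8, 4, 8, 12]
append ys[0]+ys[-1] = 3+12 = 15 → [3, 8, 4, 8, 12, 15]
append ys[0]+ys[0] = 3+3 = 6 → [3, 8, 4, 8, 12, 15, 6]
ys[2] = ys[4]+ys[0] = 12+3 = 15 → [3, 8, 15, 8, 12, 15, 6]
sum = 67

67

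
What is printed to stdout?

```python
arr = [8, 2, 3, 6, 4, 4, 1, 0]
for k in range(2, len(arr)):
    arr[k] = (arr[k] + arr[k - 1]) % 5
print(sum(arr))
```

k=2: arr[2] = (3+2)%5 = 0 → [8, 2, 0, 6, 4, 4, 1, 0]
k=3: arr[3] = (6+0)%5 = 1 → [8, 2, 0, 1, 4, 4, 1, 0]
k=4: arr[4] = (4+1)%5 = 0 → [8, 2, 0, 1, 0, 4, 1, 0]
k=5: arr[5] = (4+0)%5 = 4 → [8, 2, 0, 1, 0, 4, 1, 0]
k=6: arr[6] = (1+4)%5 = 0 → [8, 2, 0, 1, 0, 4, 0, 0]
k=7: arr[7] = (0+0)%5 = 0 → [8, 2, 0, 1, 0, 4, 0, 0]
sum = 15

15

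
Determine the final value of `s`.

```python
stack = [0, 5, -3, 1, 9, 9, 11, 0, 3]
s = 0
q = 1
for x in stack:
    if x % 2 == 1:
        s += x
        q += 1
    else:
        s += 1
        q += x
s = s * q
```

296

x=0: not odd, s = 0+1 = 1; q=1
x=5: odd, s = 1+5 = 6; q=2
x=-3: odd, s = 6+(-3) = 3; q=3
x=1: odd, s = 3+1 = 4; q=4
x=9: odd, s = 4+9 = 13; q=5
x=9: odd, s = 13+9 = 22; q=6
x=11: odd, s = 22+11 = 33; q=7
x=0: not odd, s = 33+1 = 34; q=7
x=3: odd, s = 34+3 = 37; q=8
s*q = 37*8 = 296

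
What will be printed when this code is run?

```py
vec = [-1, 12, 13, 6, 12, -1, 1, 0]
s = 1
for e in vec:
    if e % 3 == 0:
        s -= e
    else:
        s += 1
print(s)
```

e=-1: not %3==0, s = 1+1 = 2
e=12: %3==0, s = 2-12 = -10
e=13: not %3==0, s = (-10)+1 = -9
e=6: %3==0, s = (-9)-6 = -15
e=12: %3==0, s = (-15)-12 = -27
e=-1: not %3==0, s = (-27)+1 = -26
e=1: not %3==0, s = (-26)+1 = -25
e=0: %3==0, s = (-25)-0 = -25

-25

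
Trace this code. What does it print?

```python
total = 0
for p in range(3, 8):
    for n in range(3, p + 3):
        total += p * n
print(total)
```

725

p=3,n=3: total = 0+9 = 9
p=3,n=4: total = 9+12 = 21
p=3,n=5: total = 21+15 = 36
p=4,n=3: total = 36+12 = 48
p=4,n=4: total = 48+16 = 64
p=4,n=5: total = 64+20 = 84
p=4,n=6: total = 84+24 = 108
p=5,n=3: total = 108+15 = 123
p=5,n=4: total = 123+20 = 143
p=5,n=5: total = 143+25 = 168
p=5,n=6: total = 168+30 = 198
p=5,n=7: total = 198+35 = 233
p=6,n=3: total = 233+18 = 251
p=6,n=4: total = 251+24 = 275
p=6,n=5: total = 275+30 = 305
p=6,n=6: total = 305+36 = 341
p=6,n=7: total = 341+42 = 383
p=6,n=8: total = 383+48 = 431
p=7,n=3: total = 431+21 = 452
p=7,n=4: total = 452+28 = 480
p=7,n=5: total = 480+35 = 515
p=7,n=6: total = 515+42 = 557
p=7,n=7: total = 557+49 = 606
p=7,n=8: total = 606+56 = 662
p=7,n=9: total = 662+63 = 725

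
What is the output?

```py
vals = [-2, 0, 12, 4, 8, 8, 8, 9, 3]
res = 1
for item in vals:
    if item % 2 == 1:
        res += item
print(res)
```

13

item=-2: not odd
item=0: not odd
item=12: not odd
item=4: not odd
item=8: not odd
item=8: not odd
item=8: not odd
item=9: odd, res = 1+9 = 10
item=3: odd, res = 10+3 = 13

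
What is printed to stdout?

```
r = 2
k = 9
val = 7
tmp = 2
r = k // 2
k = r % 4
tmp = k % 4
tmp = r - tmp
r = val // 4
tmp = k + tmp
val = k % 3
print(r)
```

r = 9//2 = 4
k = 4%4 = 0
tmp = 0%4 = 0
tmp = 4-0 = 4
r = 7//4 = 1
tmp = 0+4 = 4
val = 0%3 = 0

1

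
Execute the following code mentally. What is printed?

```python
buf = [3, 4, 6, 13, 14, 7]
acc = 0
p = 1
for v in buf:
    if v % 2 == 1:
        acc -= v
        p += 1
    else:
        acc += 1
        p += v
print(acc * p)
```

-560

v=3: odd, acc = 0-3 = -3; p=2
v=4: not odd, acc = (-3)+1 = -2; p=6
v=6: not odd, acc = (-2)+1 = -1; p=12
v=13: odd, acc = (-1)-13 = -14; p=13
v=14: not odd, acc = (-14)+1 = -13; p=27
v=7: odd, acc = (-13)-7 = -20; p=28
acc*p = (-20)*28 = -560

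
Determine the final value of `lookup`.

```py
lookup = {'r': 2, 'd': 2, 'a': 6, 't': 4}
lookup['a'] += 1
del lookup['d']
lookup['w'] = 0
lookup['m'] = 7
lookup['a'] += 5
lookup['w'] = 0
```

{'r': 2, 'a': 12, 't': 4, 'w': 0, 'm': 7}

lookup['a'] = 6+1 = 7 → {'r': 2, 'd': 2, 'a': 7, 't': 4}
del 'd' → {'r': 2, 'a': 7, 't': 4}
lookup['w'] = 0 → {'r': 2, 'a': 7, 't': 4, 'w': 0}
lookup['m'] = 7 → {'r': 2, 'a': 7, 't': 4, 'w': 0, 'm': 7}
lookup['a'] = 7+5 = 12 → {'r': 2, 'a': 12, 't': 4, 'w': 0, 'm': 7}
lookup['w'] = 0 → {'r': 2, 'a': 12, 't': 4, 'w': 0, 'm': 7}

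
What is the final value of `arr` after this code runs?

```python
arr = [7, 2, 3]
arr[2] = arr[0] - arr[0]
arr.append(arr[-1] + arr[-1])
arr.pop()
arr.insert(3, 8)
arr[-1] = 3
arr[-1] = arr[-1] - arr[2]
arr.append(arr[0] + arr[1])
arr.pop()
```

arr[2] = arr[0]-arr[0] = 7-7 = 0 → [7, 2, 0]
append arr[-1]+arr[-1] = 0+0 = 0 → [7, 2, 0, 0]
pop() removes 0 → [7, 2, 0]
insert 8 at 3 → [7, 2, 0, 8]
arr[-1] = 3 → [7, 2, 0, 3]
arr[-1] = arr[-1]-arr[2] = 3-0 = 3 → [7, 2, 0, 3]
append arr[0]+arr[1] = 7+2 = 9 → [7, 2, 0, 3, 9]
pop() removes 9 → [7, 2, 0, 3]

[7, 2, 0, 3]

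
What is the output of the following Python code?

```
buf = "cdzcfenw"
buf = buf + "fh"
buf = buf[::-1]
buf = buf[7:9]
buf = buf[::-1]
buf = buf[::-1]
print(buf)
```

zd

+ 'fh' → 'cdzcfenwfh'
reverse → 'hfwnefczdc'
slice [7:9] → 'zd'
reverse → 'dz'
reverse → 'zd'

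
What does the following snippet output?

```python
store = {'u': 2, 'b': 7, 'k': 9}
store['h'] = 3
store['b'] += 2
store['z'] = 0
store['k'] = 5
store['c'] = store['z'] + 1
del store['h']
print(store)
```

store['h'] = 3 → {'u': 2, 'b': 7, 'k': 9, 'h': 3}
store['b'] = 7+2 = 9 → {'u': 2, 'b': 9, 'k': 9, 'h': 3}
store['z'] = 0 → {'u': 2, 'b': 9, 'k': 9, 'h': 3, 'z': 0}
store['k'] = 5 → {'u': 2, 'b': 9, 'k': 5, 'h': 3, 'z': 0}
store['c'] = store['z']+1 = 1 → {'u': 2, 'b': 9, 'k': 5, 'h': 3, 'z': 0, 'c': 1}
del 'h' → {'u': 2, 'b': 9, 'k': 5, 'z': 0, 'c': 1}

{'u': 2, 'b': 9, 'k': 5, 'z': 0, 'c': 1}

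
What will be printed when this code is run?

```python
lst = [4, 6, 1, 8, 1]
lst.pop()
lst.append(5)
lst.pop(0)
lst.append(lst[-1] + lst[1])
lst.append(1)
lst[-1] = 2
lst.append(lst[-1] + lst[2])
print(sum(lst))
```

38

pop() removes 1 → [4, 6, 1, 8]
append 5 → [4, 6, 1, 8, 5]
pop(0) removes 4 → [6, 1, 8, 5]
append lst[-1]+lst[1] = 5+1 = 6 → [6, 1, 8, 5, 6]
append 1 → [6, 1, 8, 5, 6, 1]
lst[-1] = 2 → [6, 1, 8, 5, 6, 2]
append lst[-1]+lst[2] = 2+8 = 10 → [6, 1, 8, 5, 6, 2, 10]
sum = 38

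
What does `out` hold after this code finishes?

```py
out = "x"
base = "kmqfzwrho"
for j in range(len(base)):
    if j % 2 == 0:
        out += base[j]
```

'xkqzro'

j=0: add 'k' → 'xk'
j=1: skip
j=2: add 'q' → 'xkq'
j=3: skip
j=4: add 'z' → 'xkqz'
j=5: skip
j=6: add 'r' → 'xkqzr'
j=7: skip
j=8: add 'o' → 'xkqzro'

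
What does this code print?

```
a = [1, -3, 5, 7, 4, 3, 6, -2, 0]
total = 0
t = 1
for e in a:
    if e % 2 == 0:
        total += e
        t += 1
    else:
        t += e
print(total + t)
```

e=1: not even; t=2
e=-3: not even; t=-1
e=5: not even; t=4
e=7: not even; t=11
e=4: even, total = 0+4 = 4; t=12
e=3: not even; t=15
e=6: even, total = 4+6 = 10; t=16
e=-2: even, total = 10+(-2) = 8; t=17
e=0: even, total = 8+0 = 8; t=18
total+t = 8+18 = 26

26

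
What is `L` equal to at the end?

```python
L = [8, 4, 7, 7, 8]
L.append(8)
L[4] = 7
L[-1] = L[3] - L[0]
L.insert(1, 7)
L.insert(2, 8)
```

[8, 7, 8, 4, 7, 7, 7, -1]

append 8 → [8, 4, 7, 7, 8, 8]
L[4] = 7 → [8, 4, 7, 7, 7, 8]
L[-1] = L[3]-L[0] = 7-8 = -1 → [8, 4, 7, 7, 7, -1]
insert 7 at 1 → [8, 7, 4, 7, 7, 7, -1]
insert 8 at 2 → [8, 7, 8, 4, 7, 7, 7, -1]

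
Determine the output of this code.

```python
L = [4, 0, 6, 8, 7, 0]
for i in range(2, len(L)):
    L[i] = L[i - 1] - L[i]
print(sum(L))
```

-58

i=2: L[2] = 0-6 = -6 → [4, 0, -6, 8, 7, 0]
i=3: L[3] = (-6)-8 = -14 → [4, 0, -6, -14, 7, 0]
i=4: L[4] = (-14)-7 = -21 → [4, 0, -6, -14, -21, 0]
i=5: L[5] = (-21)-0 = -21 → [4, 0, -6, -14, -21, -21]
sum = -58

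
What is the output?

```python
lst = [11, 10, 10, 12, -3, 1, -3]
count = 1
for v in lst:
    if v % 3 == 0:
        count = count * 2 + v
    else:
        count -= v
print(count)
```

v=11: not %3==0, count = 1-11 = -10
v=10: not %3==0, count = (-10)-10 = -20
v=10: not %3==0, count = (-20)-10 = -30
v=12: %3==0, count = (-30)*2+12 = -48
v=-3: %3==0, count = (-48)*2+(-3) = -99
v=1: not %3==0, count = (-99)-1 = -100
v=-3: %3==0, count = (-100)*2+(-3) = -203

-203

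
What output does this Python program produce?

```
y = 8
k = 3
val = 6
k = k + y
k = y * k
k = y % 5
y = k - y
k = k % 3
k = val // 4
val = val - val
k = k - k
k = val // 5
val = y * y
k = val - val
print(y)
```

-5

k = 3+8 = 11
k = 8*11 = 88
k = 8%5 = 3
y = 3-8 = -5
k = 3%3 = 0
k = 6//4 = 1
val = 6-6 = 0
k = 1-1 = 0
k = 0//5 = 0
val = (-5)*(-5) = 25
k = 25-25 = 0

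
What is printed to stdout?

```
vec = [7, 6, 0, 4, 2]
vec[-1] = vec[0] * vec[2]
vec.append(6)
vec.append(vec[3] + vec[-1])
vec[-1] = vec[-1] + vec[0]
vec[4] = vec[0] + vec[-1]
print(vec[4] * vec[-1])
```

408

vec[-1] = vec[0]*vec[2] = 7*0 = 0 → [7, 6, 0, 4, 0]
append 6 → [7, 6, 0, 4, 0, 6]
append vec[3]+vec[-1] = 4+6 = 10 → [7, 6, 0, 4, 0, 6, 10]
vec[-1] = vec[-1]+vec[0] = 10+7 = 17 → [7, 6, 0, 4, 0, 6, 17]
vec[4] = vec[0]+vec[-1] = 7+17 = 24 → [7, 6, 0, 4, 24, 6, 17]
vec[4]*vec[-1] = 24*17 = 408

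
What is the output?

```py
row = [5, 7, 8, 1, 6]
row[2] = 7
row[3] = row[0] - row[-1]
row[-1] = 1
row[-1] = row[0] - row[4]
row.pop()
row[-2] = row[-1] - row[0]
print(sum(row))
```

5

row[2] = 7 → [5, 7, 7, 1, 6]
row[3] = row[0]-row[-1] = 5-6 = -1 → [5, 7, 7, -1, 6]
row[-1] = 1 → [5, 7, 7, -1, 1]
row[-1] = row[0]-row[4] = 5-1 = 4 → [5, 7, 7, -1, 4]
pop() removes 4 → [5, 7, 7, -1]
row[-2] = row[-1]-row[0] = (-1)-5 = -6 → [5, 7, -6, -1]
sum = 5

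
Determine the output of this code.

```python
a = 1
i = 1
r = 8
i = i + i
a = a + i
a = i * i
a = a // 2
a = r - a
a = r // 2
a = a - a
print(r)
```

8

i = 1+1 = 2
a = 1+2 = 3
a = 2*2 = 4
a = 4//2 = 2
a = 8-2 = 6
a = 8//2 = 4
a = 4-4 = 0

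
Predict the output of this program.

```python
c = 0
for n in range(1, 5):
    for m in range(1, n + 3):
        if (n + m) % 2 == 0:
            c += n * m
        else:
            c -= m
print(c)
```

70

n=1,m=1: even sum, c = 0+1 = 1
n=1,m=2: odd sum, c = 1-2 = -1
n=1,m=3: even sum, c = (-1)+3 = 2
n=2,m=1: odd sum, c = 2-1 = 1
n=2,m=2: even sum, c = 1+4 = 5
n=2,m=3: odd sum, c = 5-3 = 2
n=2,m=4: even sum, c = 2+8 = 10
n=3,m=1: even sum, c = 10+3 = 13
n=3,m=2: odd sum, c = 13-2 = 11
n=3,m=3: even sum, c = 11+9 = 20
n=3,m=4: odd sum, c = 20-4 = 16
n=3,m=5: even sum, c = 16+15 = 31
n=4,m=1: odd sum, c = 31-1 = 30
n=4,m=2: even sum, c = 30+8 = 38
n=4,m=3: odd sum, c = 38-3 = 35
n=4,m=4: even sum, c = 35+16 = 51
n=4,m=5: odd sum, c = 51-5 = 46
n=4,m=6: even sum, c = 46+24 = 70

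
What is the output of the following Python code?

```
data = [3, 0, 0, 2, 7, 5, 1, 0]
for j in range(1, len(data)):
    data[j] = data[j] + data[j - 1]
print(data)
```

[3, 3, 3, 5, 12, 17, 18, 18]

j=1: data[1] = 0+3 = 3 → [3, 3, 0, 2, 7, 5, 1, 0]
j=2: data[2] = 0+3 = 3 → [3, 3, 3, 2, 7, 5, 1, 0]
j=3: data[3] = 2+3 = 5 → [3, 3, 3, 5, 7, 5, 1, 0]
j=4: data[4] = 7+5 = 12 → [3, 3, 3, 5, 12, 5, 1, 0]
j=5: data[5] = 5+12 = 17 → [3, 3, 3, 5, 12, 17, 1, 0]
j=6: data[6] = 1+17 = 18 → [3, 3, 3, 5, 12, 17, 18, 0]
j=7: data[7] = 0+18 = 18 → [3, 3, 3, 5, 12, 17, 18, 18]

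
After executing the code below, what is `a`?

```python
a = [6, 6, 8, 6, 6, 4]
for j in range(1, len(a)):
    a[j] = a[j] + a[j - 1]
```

j=1: a[1] = 6+6 = 12 → [6, 12, 8, 6, 6, 4]
j=2: a[2] = 8+12 = 20 → [6, 12, 20, 6, 6, 4]
j=3: a[3] = 6+20 = 26 → [6, 12, 20, 26, 6, 4]
j=4: a[4] = 6+26 = 32 → [6, 12, 20, 26, 32, 4]
j=5: a[5] = 4+32 = 36 → [6, 12, 20, 26, 32, 36]

[6, 12, 20, 26, 32, 36]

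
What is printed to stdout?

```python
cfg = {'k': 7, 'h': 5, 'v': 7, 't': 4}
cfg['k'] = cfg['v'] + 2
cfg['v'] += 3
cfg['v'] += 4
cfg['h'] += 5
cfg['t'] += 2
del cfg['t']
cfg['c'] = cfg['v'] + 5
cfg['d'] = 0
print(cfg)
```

{'k': 9, 'h': 10, 'v': 14, 'c': 19, 'd': 0}

cfg['k'] = cfg['v']+2 = 9 → {'k': 9, 'h': 5, 'v': 7, 't': 4}
cfg['v'] = 7+3 = 10 → {'k': 9, 'h': 5, 'v': 10, 't': 4}
cfg['v'] = 10+4 = 14 → {'k': 9, 'h': 5, 'v': 14, 't': 4}
cfg['h'] = 5+5 = 10 → {'k': 9, 'h': 10, 'v': 14, 't': 4}
cfg['t'] = 4+2 = 6 → {'k': 9, 'h': 10, 'v': 14, 't': 6}
del 't' → {'k': 9, 'h': 10, 'v': 14}
cfg['c'] = cfg['v']+5 = 19 → {'k': 9, 'h': 10, 'v': 14, 'c': 19}
cfg['d'] = 0 → {'k': 9, 'h': 10, 'v': 14, 'c': 19, 'd': 0}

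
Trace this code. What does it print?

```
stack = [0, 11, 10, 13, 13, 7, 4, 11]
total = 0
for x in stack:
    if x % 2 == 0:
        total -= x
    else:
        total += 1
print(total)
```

-9

x=0: even, total = 0-0 = 0
x=11: not even, total = 0+1 = 1
x=10: even, total = 1-10 = -9
x=13: not even, total = (-9)+1 = -8
x=13: not even, total = (-8)+1 = -7
x=7: not even, total = (-7)+1 = -6
x=4: even, total = (-6)-4 = -10
x=11: not even, total = (-10)+1 = -9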